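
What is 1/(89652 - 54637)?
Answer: 1/35015 ≈ 2.8559e-5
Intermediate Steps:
1/(89652 - 54637) = 1/35015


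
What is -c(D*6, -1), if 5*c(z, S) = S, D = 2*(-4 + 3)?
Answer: ⅕ ≈ 0.20000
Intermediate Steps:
D = -2 (D = 2*(-1) = -2)
c(z, S) = S/5
-c(D*6, -1) = -(-1)/5 = -1*(-⅕) = ⅕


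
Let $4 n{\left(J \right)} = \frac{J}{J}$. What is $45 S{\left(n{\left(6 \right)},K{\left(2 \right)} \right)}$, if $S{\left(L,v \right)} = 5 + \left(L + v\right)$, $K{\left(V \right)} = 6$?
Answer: $\frac{2025}{4} \approx 506.25$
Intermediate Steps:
$n{\left(J \right)} = \frac{1}{4}$ ($n{\left(J \right)} = \frac{J \frac{1}{J}}{4} = \frac{1}{4} \cdot 1 = \frac{1}{4}$)
$S{\left(L,v \right)} = 5 + L + v$
$45 S{\left(n{\left(6 \right)},K{\left(2 \right)} \right)} = 45 \left(5 + \frac{1}{4} + 6\right) = 45 \cdot \frac{45}{4} = \frac{2025}{4}$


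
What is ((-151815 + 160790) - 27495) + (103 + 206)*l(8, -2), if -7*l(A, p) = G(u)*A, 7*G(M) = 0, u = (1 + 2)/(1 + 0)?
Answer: -18520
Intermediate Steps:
u = 3 (u = 3/1 = 3*1 = 3)
G(M) = 0 (G(M) = (1/7)*0 = 0)
l(A, p) = 0 (l(A, p) = -0*A = -1/7*0 = 0)
((-151815 + 160790) - 27495) + (103 + 206)*l(8, -2) = ((-151815 + 160790) - 27495) + (103 + 206)*0 = (8975 - 27495) + 309*0 = -18520 + 0 = -18520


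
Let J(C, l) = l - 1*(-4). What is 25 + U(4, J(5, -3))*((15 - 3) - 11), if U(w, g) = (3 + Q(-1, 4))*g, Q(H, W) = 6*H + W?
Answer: 26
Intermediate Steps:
J(C, l) = 4 + l (J(C, l) = l + 4 = 4 + l)
Q(H, W) = W + 6*H
U(w, g) = g (U(w, g) = (3 + (4 + 6*(-1)))*g = (3 + (4 - 6))*g = (3 - 2)*g = 1*g = g)
25 + U(4, J(5, -3))*((15 - 3) - 11) = 25 + (4 - 3)*((15 - 3) - 11) = 25 + 1*(12 - 11) = 25 + 1*1 = 25 + 1 = 26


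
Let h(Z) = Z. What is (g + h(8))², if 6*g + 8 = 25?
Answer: 4225/36 ≈ 117.36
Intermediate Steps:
g = 17/6 (g = -4/3 + (⅙)*25 = -4/3 + 25/6 = 17/6 ≈ 2.8333)
(g + h(8))² = (17/6 + 8)² = (65/6)² = 4225/36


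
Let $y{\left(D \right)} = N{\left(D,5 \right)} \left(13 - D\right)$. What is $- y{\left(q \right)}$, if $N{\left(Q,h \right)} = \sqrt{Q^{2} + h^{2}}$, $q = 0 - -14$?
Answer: $\sqrt{221} \approx 14.866$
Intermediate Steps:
$q = 14$ ($q = 0 + 14 = 14$)
$y{\left(D \right)} = \sqrt{25 + D^{2}} \left(13 - D\right)$ ($y{\left(D \right)} = \sqrt{D^{2} + 5^{2}} \left(13 - D\right) = \sqrt{D^{2} + 25} \left(13 - D\right) = \sqrt{25 + D^{2}} \left(13 - D\right)$)
$- y{\left(q \right)} = - \sqrt{25 + 14^{2}} \left(13 - 14\right) = - \sqrt{25 + 196} \left(13 - 14\right) = - \sqrt{221} \left(-1\right) = - \left(-1\right) \sqrt{221} = \sqrt{221}$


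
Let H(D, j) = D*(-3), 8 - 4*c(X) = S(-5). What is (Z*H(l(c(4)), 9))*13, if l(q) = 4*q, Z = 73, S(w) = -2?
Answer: -28470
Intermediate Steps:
c(X) = 5/2 (c(X) = 2 - ¼*(-2) = 2 + ½ = 5/2)
H(D, j) = -3*D
(Z*H(l(c(4)), 9))*13 = (73*(-12*5/2))*13 = (73*(-3*10))*13 = (73*(-30))*13 = -2190*13 = -28470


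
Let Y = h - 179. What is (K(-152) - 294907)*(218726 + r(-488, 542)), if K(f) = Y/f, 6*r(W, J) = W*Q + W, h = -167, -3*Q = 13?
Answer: -22087482628633/342 ≈ -6.4583e+10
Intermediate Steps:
Q = -13/3 (Q = -⅓*13 = -13/3 ≈ -4.3333)
r(W, J) = -5*W/9 (r(W, J) = (W*(-13/3) + W)/6 = (-13*W/3 + W)/6 = (-10*W/3)/6 = -5*W/9)
Y = -346 (Y = -167 - 179 = -346)
K(f) = -346/f
(K(-152) - 294907)*(218726 + r(-488, 542)) = (-346/(-152) - 294907)*(218726 - 5/9*(-488)) = (-346*(-1/152) - 294907)*(218726 + 2440/9) = (173/76 - 294907)*(1970974/9) = -22412759/76*1970974/9 = -22087482628633/342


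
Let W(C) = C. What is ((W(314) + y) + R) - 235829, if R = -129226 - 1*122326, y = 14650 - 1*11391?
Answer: -483808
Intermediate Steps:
y = 3259 (y = 14650 - 11391 = 3259)
R = -251552 (R = -129226 - 122326 = -251552)
((W(314) + y) + R) - 235829 = ((314 + 3259) - 251552) - 235829 = (3573 - 251552) - 235829 = -247979 - 235829 = -483808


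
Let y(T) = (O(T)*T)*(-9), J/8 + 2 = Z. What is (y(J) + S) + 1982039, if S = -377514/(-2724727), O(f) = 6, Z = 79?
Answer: 5309880236939/2724727 ≈ 1.9488e+6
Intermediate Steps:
J = 616 (J = -16 + 8*79 = -16 + 632 = 616)
y(T) = -54*T (y(T) = (6*T)*(-9) = -54*T)
S = 377514/2724727 (S = -377514*(-1/2724727) = 377514/2724727 ≈ 0.13855)
(y(J) + S) + 1982039 = (-54*616 + 377514/2724727) + 1982039 = (-33264 + 377514/2724727) + 1982039 = -90634941414/2724727 + 1982039 = 5309880236939/2724727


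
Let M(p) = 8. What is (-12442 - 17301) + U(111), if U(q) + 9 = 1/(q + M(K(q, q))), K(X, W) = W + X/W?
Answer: -3540487/119 ≈ -29752.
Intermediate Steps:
U(q) = -9 + 1/(8 + q) (U(q) = -9 + 1/(q + 8) = -9 + 1/(8 + q))
(-12442 - 17301) + U(111) = (-12442 - 17301) + (-71 - 9*111)/(8 + 111) = -29743 + (-71 - 999)/119 = -29743 + (1/119)*(-1070) = -29743 - 1070/119 = -3540487/119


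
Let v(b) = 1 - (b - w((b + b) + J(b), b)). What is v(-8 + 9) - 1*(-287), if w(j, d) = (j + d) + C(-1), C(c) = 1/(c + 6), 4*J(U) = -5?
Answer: 5779/20 ≈ 288.95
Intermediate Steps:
J(U) = -5/4 (J(U) = (1/4)*(-5) = -5/4)
C(c) = 1/(6 + c)
w(j, d) = 1/5 + d + j (w(j, d) = (j + d) + 1/(6 - 1) = (d + j) + 1/5 = 1/5 + d + j)
v(b) = -1/20 + 2*b (v(b) = 1 - (b - (1/5 + b + ((b + b) - 5/4))) = 1 - (b - (1/5 + b + (2*b - 5/4))) = 1 - (b - (1/5 + b + (-5/4 + 2*b))) = 1 - (b - (-21/20 + 3*b)) = 1 - (b + (21/20 - 3*b)) = 1 - (21/20 - 2*b) = 1 + (-21/20 + 2*b) = -1/20 + 2*b)
v(-8 + 9) - 1*(-287) = (-1/20 + 2*(-8 + 9)) - 1*(-287) = (-1/20 + 2*1) + 287 = (-1/20 + 2) + 287 = 39/20 + 287 = 5779/20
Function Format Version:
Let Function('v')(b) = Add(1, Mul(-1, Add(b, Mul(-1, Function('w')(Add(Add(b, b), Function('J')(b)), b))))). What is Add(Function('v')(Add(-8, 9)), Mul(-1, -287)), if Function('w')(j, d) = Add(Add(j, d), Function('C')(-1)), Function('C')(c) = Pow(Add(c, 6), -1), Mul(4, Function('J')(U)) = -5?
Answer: Rational(5779, 20) ≈ 288.95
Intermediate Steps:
Function('J')(U) = Rational(-5, 4) (Function('J')(U) = Mul(Rational(1, 4), -5) = Rational(-5, 4))
Function('C')(c) = Pow(Add(6, c), -1)
Function('w')(j, d) = Add(Rational(1, 5), d, j) (Function('w')(j, d) = Add(Add(j, d), Pow(Add(6, -1), -1)) = Add(Add(d, j), Pow(5, -1)) = Add(Add(d, j), Rational(1, 5)) = Add(Rational(1, 5), d, j))
Function('v')(b) = Add(Rational(-1, 20), Mul(2, b)) (Function('v')(b) = Add(1, Mul(-1, Add(b, Mul(-1, Add(Rational(1, 5), b, Add(Add(b, b), Rational(-5, 4))))))) = Add(1, Mul(-1, Add(b, Mul(-1, Add(Rational(1, 5), b, Add(Mul(2, b), Rational(-5, 4))))))) = Add(1, Mul(-1, Add(b, Mul(-1, Add(Rational(1, 5), b, Add(Rational(-5, 4), Mul(2, b))))))) = Add(1, Mul(-1, Add(b, Mul(-1, Add(Rational(-21, 20), Mul(3, b)))))) = Add(1, Mul(-1, Add(b, Add(Rational(21, 20), Mul(-3, b))))) = Add(1, Mul(-1, Add(Rational(21, 20), Mul(-2, b)))) = Add(1, Add(Rational(-21, 20), Mul(2, b))) = Add(Rational(-1, 20), Mul(2, b)))
Add(Function('v')(Add(-8, 9)), Mul(-1, -287)) = Add(Add(Rational(-1, 20), Mul(2, Add(-8, 9))), Mul(-1, -287)) = Add(Add(Rational(-1, 20), Mul(2, 1)), 287) = Add(Add(Rational(-1, 20), 2), 287) = Add(Rational(39, 20), 287) = Rational(5779, 20)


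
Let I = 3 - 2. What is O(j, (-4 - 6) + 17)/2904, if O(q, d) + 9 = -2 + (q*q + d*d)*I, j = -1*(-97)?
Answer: 3149/968 ≈ 3.2531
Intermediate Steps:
j = 97
I = 1
O(q, d) = -11 + d² + q² (O(q, d) = -9 + (-2 + (q*q + d*d)*1) = -9 + (-2 + (q² + d²)*1) = -9 + (-2 + (d² + q²)*1) = -9 + (-2 + (d² + q²)) = -9 + (-2 + d² + q²) = -11 + d² + q²)
O(j, (-4 - 6) + 17)/2904 = (-11 + ((-4 - 6) + 17)² + 97²)/2904 = (-11 + (-10 + 17)² + 9409)*(1/2904) = (-11 + 7² + 9409)*(1/2904) = (-11 + 49 + 9409)*(1/2904) = 9447*(1/2904) = 3149/968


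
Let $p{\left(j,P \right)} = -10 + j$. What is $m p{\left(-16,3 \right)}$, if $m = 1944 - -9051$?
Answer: $-285870$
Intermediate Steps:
$m = 10995$ ($m = 1944 + 9051 = 10995$)
$m p{\left(-16,3 \right)} = 10995 \left(-10 - 16\right) = 10995 \left(-26\right) = -285870$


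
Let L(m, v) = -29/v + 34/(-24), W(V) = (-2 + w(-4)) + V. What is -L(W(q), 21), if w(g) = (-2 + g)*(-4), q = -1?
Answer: 235/84 ≈ 2.7976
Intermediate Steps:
w(g) = 8 - 4*g
W(V) = 22 + V (W(V) = (-2 + (8 - 4*(-4))) + V = (-2 + (8 + 16)) + V = (-2 + 24) + V = 22 + V)
L(m, v) = -17/12 - 29/v (L(m, v) = -29/v + 34*(-1/24) = -29/v - 17/12 = -17/12 - 29/v)
-L(W(q), 21) = -(-17/12 - 29/21) = -1*(-235/84) = 235/84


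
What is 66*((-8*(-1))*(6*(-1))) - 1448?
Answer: -4616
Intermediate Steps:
66*((-8*(-1))*(6*(-1))) - 1448 = 66*(8*(-6)) - 1448 = 66*(-48) - 1448 = -3168 - 1448 = -4616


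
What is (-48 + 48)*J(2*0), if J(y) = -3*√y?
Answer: 0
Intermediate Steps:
(-48 + 48)*J(2*0) = (-48 + 48)*(-3*√(2*0)) = 0*(-3*√0) = 0*(-3*0) = 0*0 = 0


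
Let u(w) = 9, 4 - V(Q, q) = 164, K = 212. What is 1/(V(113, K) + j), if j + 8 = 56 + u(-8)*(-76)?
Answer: -1/796 ≈ -0.0012563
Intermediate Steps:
V(Q, q) = -160 (V(Q, q) = 4 - 1*164 = 4 - 164 = -160)
j = -636 (j = -8 + (56 + 9*(-76)) = -8 + (56 - 684) = -8 - 628 = -636)
1/(V(113, K) + j) = 1/(-160 - 636) = 1/(-796) = -1/796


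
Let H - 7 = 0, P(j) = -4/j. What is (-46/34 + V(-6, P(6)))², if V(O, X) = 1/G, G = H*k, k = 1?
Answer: 20736/14161 ≈ 1.4643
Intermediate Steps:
H = 7 (H = 7 + 0 = 7)
G = 7 (G = 7*1 = 7)
V(O, X) = ⅐ (V(O, X) = 1/7 = ⅐)
(-46/34 + V(-6, P(6)))² = (-46/34 + ⅐)² = (-46*1/34 + ⅐)² = (-23/17 + ⅐)² = (-144/119)² = 20736/14161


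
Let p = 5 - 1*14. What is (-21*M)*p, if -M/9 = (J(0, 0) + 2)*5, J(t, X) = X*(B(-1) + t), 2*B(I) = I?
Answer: -17010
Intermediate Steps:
B(I) = I/2
J(t, X) = X*(-½ + t) (J(t, X) = X*((½)*(-1) + t) = X*(-½ + t))
M = -90 (M = -9*(0*(-½ + 0) + 2)*5 = -9*(0*(-½) + 2)*5 = -9*(0 + 2)*5 = -18*5 = -9*10 = -90)
p = -9 (p = 5 - 14 = -9)
(-21*M)*p = -21*(-90)*(-9) = 1890*(-9) = -17010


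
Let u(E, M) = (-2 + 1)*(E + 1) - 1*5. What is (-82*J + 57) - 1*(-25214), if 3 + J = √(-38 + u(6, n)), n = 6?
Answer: 25517 - 410*I*√2 ≈ 25517.0 - 579.83*I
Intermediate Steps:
u(E, M) = -6 - E (u(E, M) = -(1 + E) - 5 = (-1 - E) - 5 = -6 - E)
J = -3 + 5*I*√2 (J = -3 + √(-38 + (-6 - 1*6)) = -3 + √(-38 + (-6 - 6)) = -3 + √(-38 - 12) = -3 + √(-50) = -3 + 5*I*√2 ≈ -3.0 + 7.0711*I)
(-82*J + 57) - 1*(-25214) = (-82*(-3 + 5*I*√2) + 57) - 1*(-25214) = ((246 - 410*I*√2) + 57) + 25214 = (303 - 410*I*√2) + 25214 = 25517 - 410*I*√2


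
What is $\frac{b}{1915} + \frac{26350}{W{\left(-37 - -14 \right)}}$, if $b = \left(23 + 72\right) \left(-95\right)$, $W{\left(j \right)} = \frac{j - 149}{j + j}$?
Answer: $\frac{115980960}{16469} \approx 7042.4$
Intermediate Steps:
$W{\left(j \right)} = \frac{-149 + j}{2 j}$
$b = -9025$ ($b = 95 \left(-95\right) = -9025$)
$\frac{b}{1915} + \frac{26350}{W{\left(-37 - -14 \right)}} = - \frac{9025}{1915} + \frac{26350}{\frac{1}{2} \frac{1}{-37 - -14} \left(-149 - 23\right)} = \left(-9025\right) \frac{1}{1915} + \frac{26350}{\frac{1}{2} \frac{1}{-37 + 14} \left(-149 + \left(-37 + 14\right)\right)} = - \frac{1805}{383} + \frac{26350}{\frac{1}{2} \frac{1}{-23} \left(-149 - 23\right)} = - \frac{1805}{383} + \frac{26350}{\frac{1}{2} \left(- \frac{1}{23}\right) \left(-172\right)} = - \frac{1805}{383} + \frac{26350}{\frac{86}{23}} = - \frac{1805}{383} + 26350 \cdot \frac{23}{86} = - \frac{1805}{383} + \frac{303025}{43} = \frac{115980960}{16469}$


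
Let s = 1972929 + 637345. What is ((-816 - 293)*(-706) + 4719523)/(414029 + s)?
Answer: 1834159/1008101 ≈ 1.8194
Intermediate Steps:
s = 2610274
((-816 - 293)*(-706) + 4719523)/(414029 + s) = ((-816 - 293)*(-706) + 4719523)/(414029 + 2610274) = (-1109*(-706) + 4719523)/3024303 = (782954 + 4719523)*(1/3024303) = 5502477*(1/3024303) = 1834159/1008101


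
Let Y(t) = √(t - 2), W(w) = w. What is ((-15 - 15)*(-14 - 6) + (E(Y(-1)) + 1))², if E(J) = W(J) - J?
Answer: 361201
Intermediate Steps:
Y(t) = √(-2 + t)
E(J) = 0 (E(J) = J - J = 0)
((-15 - 15)*(-14 - 6) + (E(Y(-1)) + 1))² = ((-15 - 15)*(-14 - 6) + (0 + 1))² = (-30*(-20) + 1)² = (600 + 1)² = 601² = 361201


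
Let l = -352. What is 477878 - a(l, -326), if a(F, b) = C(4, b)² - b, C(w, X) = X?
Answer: 371276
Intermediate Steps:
a(F, b) = b² - b
477878 - a(l, -326) = 477878 - (-326)*(-1 - 326) = 477878 - (-326)*(-327) = 477878 - 1*106602 = 477878 - 106602 = 371276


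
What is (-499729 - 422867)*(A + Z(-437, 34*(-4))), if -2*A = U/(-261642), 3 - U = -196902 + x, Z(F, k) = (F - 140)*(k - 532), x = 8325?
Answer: -15506738347500732/43607 ≈ -3.5560e+11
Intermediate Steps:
Z(F, k) = (-532 + k)*(-140 + F) (Z(F, k) = (-140 + F)*(-532 + k) = (-532 + k)*(-140 + F))
U = 188580 (U = 3 - (-196902 + 8325) = 3 - 1*(-188577) = 3 + 188577 = 188580)
A = 15715/43607 (A = -94290/(-261642) = -94290*(-1)/261642 = -½*(-31430/43607) = 15715/43607 ≈ 0.36038)
(-499729 - 422867)*(A + Z(-437, 34*(-4))) = (-499729 - 422867)*(15715/43607 + (74480 - 532*(-437) - 4760*(-4) - 14858*(-4))) = -922596*(15715/43607 + (74480 + 232484 - 140*(-136) - 437*(-136))) = -922596*(15715/43607 + (74480 + 232484 + 19040 + 59432)) = -922596*(15715/43607 + 385436) = -922596*16807723367/43607 = -15506738347500732/43607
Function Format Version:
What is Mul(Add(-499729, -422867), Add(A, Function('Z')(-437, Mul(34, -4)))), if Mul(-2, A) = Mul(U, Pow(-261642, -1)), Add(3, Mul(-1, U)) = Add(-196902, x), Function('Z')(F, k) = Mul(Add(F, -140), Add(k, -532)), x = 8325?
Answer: Rational(-15506738347500732, 43607) ≈ -3.5560e+11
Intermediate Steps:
Function('Z')(F, k) = Mul(Add(-532, k), Add(-140, F)) (Function('Z')(F, k) = Mul(Add(-140, F), Add(-532, k)) = Mul(Add(-532, k), Add(-140, F)))
U = 188580 (U = Add(3, Mul(-1, Add(-196902, 8325))) = Add(3, Mul(-1, -188577)) = Add(3, 188577) = 188580)
A = Rational(15715, 43607) (A = Mul(Rational(-1, 2), Mul(188580, Pow(-261642, -1))) = Mul(Rational(-1, 2), Mul(188580, Rational(-1, 261642))) = Mul(Rational(-1, 2), Rational(-31430, 43607)) = Rational(15715, 43607) ≈ 0.36038)
Mul(Add(-499729, -422867), Add(A, Function('Z')(-437, Mul(34, -4)))) = Mul(Add(-499729, -422867), Add(Rational(15715, 43607), Add(74480, Mul(-532, -437), Mul(-140, Mul(34, -4)), Mul(-437, Mul(34, -4))))) = Mul(-922596, Add(Rational(15715, 43607), Add(74480, 232484, Mul(-140, -136), Mul(-437, -136)))) = Mul(-922596, Add(Rational(15715, 43607), Add(74480, 232484, 19040, 59432))) = Mul(-922596, Add(Rational(15715, 43607), 385436)) = Mul(-922596, Rational(16807723367, 43607)) = Rational(-15506738347500732, 43607)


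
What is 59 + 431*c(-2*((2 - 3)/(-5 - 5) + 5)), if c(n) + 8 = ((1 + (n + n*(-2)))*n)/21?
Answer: -143341/25 ≈ -5733.6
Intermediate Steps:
c(n) = -8 + n*(1 - n)/21 (c(n) = -8 + ((1 + (n + n*(-2)))*n)/21 = -8 + ((1 + (n - 2*n))*n)*(1/21) = -8 + ((1 - n)*n)*(1/21) = -8 + (n*(1 - n))*(1/21) = -8 + n*(1 - n)/21)
59 + 431*c(-2*((2 - 3)/(-5 - 5) + 5)) = 59 + 431*(-8 - 4*((2 - 3)/(-5 - 5) + 5)²/21 + (-2*((2 - 3)/(-5 - 5) + 5))/21) = 59 + 431*(-8 - 4*(-1/(-10) + 5)²/21 + (-2*(-1/(-10) + 5))/21) = 59 + 431*(-8 - 4*(-1*(-⅒) + 5)²/21 + (-2*(-1*(-⅒) + 5))/21) = 59 + 431*(-8 - 4*(⅒ + 5)²/21 + (-2*(⅒ + 5))/21) = 59 + 431*(-8 - (-2*51/10)²/21 + (-2*51/10)/21) = 59 + 431*(-8 - (-51/5)²/21 + (1/21)*(-51/5)) = 59 + 431*(-8 - 1/21*2601/25 - 17/35) = 59 + 431*(-8 - 867/175 - 17/35) = 59 + 431*(-336/25) = 59 - 144816/25 = -143341/25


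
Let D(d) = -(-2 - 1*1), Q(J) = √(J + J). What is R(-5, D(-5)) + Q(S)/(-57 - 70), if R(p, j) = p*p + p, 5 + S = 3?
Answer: 20 - 2*I/127 ≈ 20.0 - 0.015748*I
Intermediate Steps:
S = -2 (S = -5 + 3 = -2)
Q(J) = √2*√J (Q(J) = √(2*J) = √2*√J)
D(d) = 3 (D(d) = -(-2 - 1) = -1*(-3) = 3)
R(p, j) = p + p² (R(p, j) = p² + p = p + p²)
R(-5, D(-5)) + Q(S)/(-57 - 70) = -5*(1 - 5) + (√2*√(-2))/(-57 - 70) = -5*(-4) + (√2*(I*√2))/(-127) = 20 + (2*I)*(-1/127) = 20 - 2*I/127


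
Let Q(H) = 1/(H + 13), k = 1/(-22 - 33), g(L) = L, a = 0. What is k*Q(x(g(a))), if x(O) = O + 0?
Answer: -1/715 ≈ -0.0013986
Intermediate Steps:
x(O) = O
k = -1/55 (k = 1/(-55) = -1/55 ≈ -0.018182)
Q(H) = 1/(13 + H)
k*Q(x(g(a))) = -1/(55*(13 + 0)) = -1/55/13 = -1/55*1/13 = -1/715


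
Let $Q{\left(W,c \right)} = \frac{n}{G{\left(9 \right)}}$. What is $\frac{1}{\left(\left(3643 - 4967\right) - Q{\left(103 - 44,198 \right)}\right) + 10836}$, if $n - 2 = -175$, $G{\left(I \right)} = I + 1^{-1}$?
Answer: $\frac{10}{95293} \approx 0.00010494$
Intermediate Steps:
$G{\left(I \right)} = 1 + I$ ($G{\left(I \right)} = I + 1 = 1 + I$)
$n = -173$ ($n = 2 - 175 = -173$)
$Q{\left(W,c \right)} = - \frac{173}{10}$ ($Q{\left(W,c \right)} = - \frac{173}{1 + 9} = - \frac{173}{10}$)
$\frac{1}{\left(\left(3643 - 4967\right) - Q{\left(103 - 44,198 \right)}\right) + 10836} = \frac{1}{\left(\left(3643 - 4967\right) - - \frac{173}{10}\right) + 10836} = \frac{1}{\left(-1324 + \frac{173}{10}\right) + 10836} = \frac{1}{- \frac{13067}{10} + 10836} = \frac{1}{\frac{95293}{10}} = \frac{10}{95293}$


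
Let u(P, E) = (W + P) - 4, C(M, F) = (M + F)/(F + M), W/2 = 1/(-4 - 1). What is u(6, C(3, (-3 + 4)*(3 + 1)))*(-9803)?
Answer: -78424/5 ≈ -15685.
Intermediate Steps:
W = -⅖ (W = 2/(-4 - 1) = 2/(-5) = 2*(-⅕) = -⅖ ≈ -0.40000)
C(M, F) = 1 (C(M, F) = (F + M)/(F + M) = 1)
u(P, E) = -22/5 + P (u(P, E) = (-⅖ + P) - 4 = -22/5 + P)
u(6, C(3, (-3 + 4)*(3 + 1)))*(-9803) = (-22/5 + 6)*(-9803) = (8/5)*(-9803) = -78424/5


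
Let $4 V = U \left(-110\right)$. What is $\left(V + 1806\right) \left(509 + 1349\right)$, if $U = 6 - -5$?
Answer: $2793503$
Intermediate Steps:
$U = 11$ ($U = 6 + 5 = 11$)
$V = - \frac{605}{2}$ ($V = \frac{11 \left(-110\right)}{4} = \frac{1}{4} \left(-1210\right) = - \frac{605}{2} \approx -302.5$)
$\left(V + 1806\right) \left(509 + 1349\right) = \left(- \frac{605}{2} + 1806\right) \left(509 + 1349\right) = \frac{3007}{2} \cdot 1858 = 2793503$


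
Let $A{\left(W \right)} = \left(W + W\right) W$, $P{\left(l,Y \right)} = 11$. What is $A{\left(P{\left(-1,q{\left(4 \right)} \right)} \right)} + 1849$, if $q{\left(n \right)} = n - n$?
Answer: $2091$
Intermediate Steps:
$q{\left(n \right)} = 0$
$A{\left(W \right)} = 2 W^{2}$ ($A{\left(W \right)} = 2 W W = 2 W^{2}$)
$A{\left(P{\left(-1,q{\left(4 \right)} \right)} \right)} + 1849 = 2 \cdot 11^{2} + 1849 = 2 \cdot 121 + 1849 = 242 + 1849 = 2091$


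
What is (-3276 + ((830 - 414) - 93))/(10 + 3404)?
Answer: -2953/3414 ≈ -0.86497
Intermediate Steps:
(-3276 + ((830 - 414) - 93))/(10 + 3404) = (-3276 + (416 - 93))/3414 = (-3276 + 323)*(1/3414) = -2953*1/3414 = -2953/3414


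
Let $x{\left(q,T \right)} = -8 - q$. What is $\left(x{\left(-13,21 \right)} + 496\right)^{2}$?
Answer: $251001$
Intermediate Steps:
$\left(x{\left(-13,21 \right)} + 496\right)^{2} = \left(\left(-8 - -13\right) + 496\right)^{2} = \left(\left(-8 + 13\right) + 496\right)^{2} = \left(5 + 496\right)^{2} = 501^{2} = 251001$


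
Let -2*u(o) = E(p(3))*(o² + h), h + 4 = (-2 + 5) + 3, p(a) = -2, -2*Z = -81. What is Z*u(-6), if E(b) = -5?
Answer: 7695/2 ≈ 3847.5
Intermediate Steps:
Z = 81/2 (Z = -½*(-81) = 81/2 ≈ 40.500)
h = 2 (h = -4 + ((-2 + 5) + 3) = -4 + (3 + 3) = -4 + 6 = 2)
u(o) = 5 + 5*o²/2 (u(o) = -(-5)*(o² + 2)/2 = -(-5)*(2 + o²)/2 = -(-10 - 5*o²)/2 = 5 + 5*o²/2)
Z*u(-6) = 81*(5 + (5/2)*(-6)²)/2 = 81*(5 + (5/2)*36)/2 = 81*(5 + 90)/2 = (81/2)*95 = 7695/2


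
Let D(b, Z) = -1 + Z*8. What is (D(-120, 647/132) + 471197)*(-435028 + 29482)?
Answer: -2102183108684/11 ≈ -1.9111e+11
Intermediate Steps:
D(b, Z) = -1 + 8*Z
(D(-120, 647/132) + 471197)*(-435028 + 29482) = ((-1 + 8*(647/132)) + 471197)*(-435028 + 29482) = ((-1 + 8*(647*(1/132))) + 471197)*(-405546) = ((-1 + 8*(647/132)) + 471197)*(-405546) = ((-1 + 1294/33) + 471197)*(-405546) = (1261/33 + 471197)*(-405546) = (15550762/33)*(-405546) = -2102183108684/11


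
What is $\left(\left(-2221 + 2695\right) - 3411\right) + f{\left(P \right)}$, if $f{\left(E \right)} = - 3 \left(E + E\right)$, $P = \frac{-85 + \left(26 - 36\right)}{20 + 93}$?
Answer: $- \frac{331311}{113} \approx -2932.0$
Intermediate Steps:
$P = - \frac{95}{113}$ ($P = \frac{-85 - 10}{113} = \left(-95\right) \frac{1}{113} = - \frac{95}{113} \approx -0.84071$)
$f{\left(E \right)} = - 6 E$ ($f{\left(E \right)} = - 3 \cdot 2 E = - 6 E$)
$\left(\left(-2221 + 2695\right) - 3411\right) + f{\left(P \right)} = \left(\left(-2221 + 2695\right) - 3411\right) - - \frac{570}{113} = \left(474 - 3411\right) + \frac{570}{113} = -2937 + \frac{570}{113} = - \frac{331311}{113}$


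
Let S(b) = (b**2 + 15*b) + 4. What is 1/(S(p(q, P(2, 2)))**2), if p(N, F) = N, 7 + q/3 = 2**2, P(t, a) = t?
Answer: 1/2500 ≈ 0.00040000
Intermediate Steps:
q = -9 (q = -21 + 3*2**2 = -21 + 3*4 = -21 + 12 = -9)
S(b) = 4 + b**2 + 15*b
1/(S(p(q, P(2, 2)))**2) = 1/((4 + (-9)**2 + 15*(-9))**2) = 1/((4 + 81 - 135)**2) = 1/((-50)**2) = 1/2500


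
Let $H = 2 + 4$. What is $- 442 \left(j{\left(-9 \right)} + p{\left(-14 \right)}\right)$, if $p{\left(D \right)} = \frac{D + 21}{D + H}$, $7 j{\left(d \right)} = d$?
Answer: $\frac{26741}{28} \approx 955.04$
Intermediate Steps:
$j{\left(d \right)} = \frac{d}{7}$
$H = 6$
$p{\left(D \right)} = \frac{21 + D}{6 + D}$ ($p{\left(D \right)} = \frac{D + 21}{D + 6} = \frac{21 + D}{6 + D}$)
$- 442 \left(j{\left(-9 \right)} + p{\left(-14 \right)}\right) = - 442 \left(\frac{1}{7} \left(-9\right) + \frac{21 - 14}{6 - 14}\right) = - 442 \left(- \frac{9}{7} + \frac{1}{-8} \cdot 7\right) = - 442 \left(- \frac{9}{7} - \frac{7}{8}\right) = \left(-442\right) \left(- \frac{121}{56}\right) = \frac{26741}{28}$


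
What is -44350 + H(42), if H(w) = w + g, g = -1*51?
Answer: -44359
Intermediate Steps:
g = -51
H(w) = -51 + w (H(w) = w - 51 = -51 + w)
-44350 + H(42) = -44350 + (-51 + 42) = -44350 - 9 = -44359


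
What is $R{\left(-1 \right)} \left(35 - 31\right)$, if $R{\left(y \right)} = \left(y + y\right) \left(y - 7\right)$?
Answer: $64$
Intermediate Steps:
$R{\left(y \right)} = 2 y \left(-7 + y\right)$
$R{\left(-1 \right)} \left(35 - 31\right) = 2 \left(-1\right) \left(-7 - 1\right) \left(35 - 31\right) = 2 \left(-1\right) \left(-8\right) 4 = 16 \cdot 4 = 64$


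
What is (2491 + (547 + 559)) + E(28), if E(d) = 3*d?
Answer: 3681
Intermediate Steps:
(2491 + (547 + 559)) + E(28) = (2491 + (547 + 559)) + 3*28 = (2491 + 1106) + 84 = 3597 + 84 = 3681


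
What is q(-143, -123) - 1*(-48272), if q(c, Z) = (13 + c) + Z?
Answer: 48019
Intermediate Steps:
q(c, Z) = 13 + Z + c
q(-143, -123) - 1*(-48272) = (13 - 123 - 143) - 1*(-48272) = -253 + 48272 = 48019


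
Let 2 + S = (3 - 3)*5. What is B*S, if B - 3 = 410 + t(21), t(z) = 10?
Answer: -846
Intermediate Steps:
B = 423 (B = 3 + (410 + 10) = 3 + 420 = 423)
S = -2 (S = -2 + (3 - 3)*5 = -2 + 0*5 = -2 + 0 = -2)
B*S = 423*(-2) = -846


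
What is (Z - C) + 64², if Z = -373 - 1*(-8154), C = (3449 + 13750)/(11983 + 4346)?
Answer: 64640778/5443 ≈ 11876.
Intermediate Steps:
C = 5733/5443 (C = 17199/16329 = 17199*(1/16329) = 5733/5443 ≈ 1.0533)
Z = 7781 (Z = -373 + 8154 = 7781)
(Z - C) + 64² = (7781 - 1*5733/5443) + 64² = (7781 - 5733/5443) + 4096 = 42346250/5443 + 4096 = 64640778/5443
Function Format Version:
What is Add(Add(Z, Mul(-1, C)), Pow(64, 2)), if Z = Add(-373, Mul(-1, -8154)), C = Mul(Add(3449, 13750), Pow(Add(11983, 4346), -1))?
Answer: Rational(64640778, 5443) ≈ 11876.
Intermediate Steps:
C = Rational(5733, 5443) (C = Mul(17199, Pow(16329, -1)) = Mul(17199, Rational(1, 16329)) = Rational(5733, 5443) ≈ 1.0533)
Z = 7781 (Z = Add(-373, 8154) = 7781)
Add(Add(Z, Mul(-1, C)), Pow(64, 2)) = Add(Add(7781, Mul(-1, Rational(5733, 5443))), Pow(64, 2)) = Add(Add(7781, Rational(-5733, 5443)), 4096) = Add(Rational(42346250, 5443), 4096) = Rational(64640778, 5443)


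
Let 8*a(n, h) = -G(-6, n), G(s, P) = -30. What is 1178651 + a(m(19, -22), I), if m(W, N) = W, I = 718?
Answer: 4714619/4 ≈ 1.1787e+6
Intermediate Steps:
a(n, h) = 15/4 (a(n, h) = (-1*(-30))/8 = (⅛)*30 = 15/4)
1178651 + a(m(19, -22), I) = 1178651 + 15/4 = 4714619/4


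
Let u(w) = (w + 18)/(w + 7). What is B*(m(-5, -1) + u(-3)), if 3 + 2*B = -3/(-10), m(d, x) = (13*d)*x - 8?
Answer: -6561/80 ≈ -82.012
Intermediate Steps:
m(d, x) = -8 + 13*d*x (m(d, x) = 13*d*x - 8 = -8 + 13*d*x)
u(w) = (18 + w)/(7 + w)
B = -27/20 (B = -3/2 + (-3/(-10))/2 = -3/2 + (-⅒*(-3))/2 = -3/2 + (½)*(3/10) = -3/2 + 3/20 = -27/20 ≈ -1.3500)
B*(m(-5, -1) + u(-3)) = -27*((-8 + 13*(-5)*(-1)) + (18 - 3)/(7 - 3))/20 = -27*((-8 + 65) + 15/4)/20 = -27*(57 + (¼)*15)/20 = -27*(57 + 15/4)/20 = -27/20*243/4 = -6561/80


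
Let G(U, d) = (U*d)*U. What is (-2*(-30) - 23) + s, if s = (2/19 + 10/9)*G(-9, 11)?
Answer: 21295/19 ≈ 1120.8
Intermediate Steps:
G(U, d) = d*U²
s = 20592/19 (s = (2/19 + 10/9)*(11*(-9)²) = (2*(1/19) + 10*(⅑))*(11*81) = (2/19 + 10/9)*891 = (208/171)*891 = 20592/19 ≈ 1083.8)
(-2*(-30) - 23) + s = (-2*(-30) - 23) + 20592/19 = (60 - 23) + 20592/19 = 37 + 20592/19 = 21295/19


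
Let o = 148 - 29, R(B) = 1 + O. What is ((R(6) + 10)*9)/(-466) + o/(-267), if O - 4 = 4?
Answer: -101111/124422 ≈ -0.81265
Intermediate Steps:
O = 8 (O = 4 + 4 = 8)
R(B) = 9 (R(B) = 1 + 8 = 9)
o = 119
((R(6) + 10)*9)/(-466) + o/(-267) = ((9 + 10)*9)/(-466) + 119/(-267) = (19*9)*(-1/466) + 119*(-1/267) = 171*(-1/466) - 119/267 = -171/466 - 119/267 = -101111/124422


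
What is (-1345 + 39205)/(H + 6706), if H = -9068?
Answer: -18930/1181 ≈ -16.029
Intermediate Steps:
(-1345 + 39205)/(H + 6706) = (-1345 + 39205)/(-9068 + 6706) = 37860/(-2362) = 37860*(-1/2362) = -18930/1181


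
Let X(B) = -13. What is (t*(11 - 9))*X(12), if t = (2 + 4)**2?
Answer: -936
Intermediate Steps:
t = 36 (t = 6**2 = 36)
(t*(11 - 9))*X(12) = (36*(11 - 9))*(-13) = (36*2)*(-13) = 72*(-13) = -936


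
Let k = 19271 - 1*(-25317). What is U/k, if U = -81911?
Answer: -81911/44588 ≈ -1.8371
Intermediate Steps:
k = 44588 (k = 19271 + 25317 = 44588)
U/k = -81911/44588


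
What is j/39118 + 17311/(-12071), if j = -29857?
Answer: -1037575545/472193378 ≈ -2.1974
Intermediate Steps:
j/39118 + 17311/(-12071) = -29857/39118 + 17311/(-12071) = -29857*1/39118 + 17311*(-1/12071) = -29857/39118 - 17311/12071 = -1037575545/472193378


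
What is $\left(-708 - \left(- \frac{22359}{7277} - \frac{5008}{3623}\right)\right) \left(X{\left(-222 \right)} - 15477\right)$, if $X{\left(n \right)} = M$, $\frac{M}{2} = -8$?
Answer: $\frac{287374488457735}{26364571} \approx 1.09 \cdot 10^{7}$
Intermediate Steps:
$M = -16$ ($M = 2 \left(-8\right) = -16$)
$X{\left(n \right)} = -16$
$\left(-708 - \left(- \frac{22359}{7277} - \frac{5008}{3623}\right)\right) \left(X{\left(-222 \right)} - 15477\right) = \left(-708 - \left(- \frac{22359}{7277} - \frac{5008}{3623}\right)\right) \left(-16 - 15477\right) = \left(-708 - - \frac{117449873}{26364571}\right) \left(-15493\right) = \left(-708 + \left(\frac{22359}{7277} + \frac{5008}{3623}\right)\right) \left(-15493\right) = \left(-708 + \frac{117449873}{26364571}\right) \left(-15493\right) = \left(- \frac{18548666395}{26364571}\right) \left(-15493\right) = \frac{287374488457735}{26364571}$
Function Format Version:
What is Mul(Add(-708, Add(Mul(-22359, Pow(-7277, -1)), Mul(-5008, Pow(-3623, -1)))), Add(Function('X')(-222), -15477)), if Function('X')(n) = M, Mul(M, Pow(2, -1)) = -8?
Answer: Rational(287374488457735, 26364571) ≈ 1.0900e+7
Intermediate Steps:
M = -16 (M = Mul(2, -8) = -16)
Function('X')(n) = -16
Mul(Add(-708, Add(Mul(-22359, Pow(-7277, -1)), Mul(-5008, Pow(-3623, -1)))), Add(Function('X')(-222), -15477)) = Mul(Add(-708, Add(Mul(-22359, Pow(-7277, -1)), Mul(-5008, Pow(-3623, -1)))), Add(-16, -15477)) = Mul(Add(-708, Add(Mul(-22359, Rational(-1, 7277)), Mul(-5008, Rational(-1, 3623)))), -15493) = Mul(Add(-708, Add(Rational(22359, 7277), Rational(5008, 3623))), -15493) = Mul(Add(-708, Rational(117449873, 26364571)), -15493) = Mul(Rational(-18548666395, 26364571), -15493) = Rational(287374488457735, 26364571)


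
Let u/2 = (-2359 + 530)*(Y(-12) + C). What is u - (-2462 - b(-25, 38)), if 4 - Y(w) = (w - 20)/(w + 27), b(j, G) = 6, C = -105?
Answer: 5461834/15 ≈ 3.6412e+5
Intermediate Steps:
Y(w) = 4 - (-20 + w)/(27 + w) (Y(w) = 4 - (w - 20)/(w + 27) = 4 - (-20 + w)/(27 + w))
u = 5424814/15 (u = 2*((-2359 + 530)*((128 + 3*(-12))/(27 - 12) - 105)) = 2*(-1829*((128 - 36)/15 - 105)) = 2*(-1829*((1/15)*92 - 105)) = 2*(-1829*(92/15 - 105)) = 2*(-1829*(-1483/15)) = 2*(2712407/15) = 5424814/15 ≈ 3.6165e+5)
u - (-2462 - b(-25, 38)) = 5424814/15 - (-2462 - 1*6) = 5424814/15 - (-2462 - 6) = 5424814/15 - 1*(-2468) = 5424814/15 + 2468 = 5461834/15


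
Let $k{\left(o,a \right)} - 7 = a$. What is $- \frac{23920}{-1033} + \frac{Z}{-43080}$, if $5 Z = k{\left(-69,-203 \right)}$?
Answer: $\frac{1288142617}{55627050} \approx 23.157$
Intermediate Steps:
$k{\left(o,a \right)} = 7 + a$
$Z = - \frac{196}{5}$ ($Z = \frac{7 - 203}{5} = \frac{1}{5} \left(-196\right) = - \frac{196}{5} \approx -39.2$)
$- \frac{23920}{-1033} + \frac{Z}{-43080} = - \frac{23920}{-1033} - \frac{196}{5 \left(-43080\right)} = \left(-23920\right) \left(- \frac{1}{1033}\right) - - \frac{49}{53850} = \frac{23920}{1033} + \frac{49}{53850} = \frac{1288142617}{55627050}$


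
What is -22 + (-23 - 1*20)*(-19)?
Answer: 795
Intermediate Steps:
-22 + (-23 - 1*20)*(-19) = -22 + (-23 - 20)*(-19) = -22 - 43*(-19) = -22 + 817 = 795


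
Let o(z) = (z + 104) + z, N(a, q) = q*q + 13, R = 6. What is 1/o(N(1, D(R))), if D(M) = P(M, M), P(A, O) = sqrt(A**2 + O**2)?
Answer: 1/274 ≈ 0.0036496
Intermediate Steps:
D(M) = sqrt(2)*sqrt(M**2) (D(M) = sqrt(M**2 + M**2) = sqrt(2*M**2) = sqrt(2)*sqrt(M**2))
N(a, q) = 13 + q**2 (N(a, q) = q**2 + 13 = 13 + q**2)
o(z) = 104 + 2*z (o(z) = (104 + z) + z = 104 + 2*z)
1/o(N(1, D(R))) = 1/(104 + 2*(13 + (sqrt(2)*sqrt(6**2))**2)) = 1/(104 + 2*(13 + (sqrt(2)*sqrt(36))**2)) = 1/(104 + 2*(13 + (sqrt(2)*6)**2)) = 1/(104 + 2*(13 + (6*sqrt(2))**2)) = 1/(104 + 2*(13 + 72)) = 1/(104 + 2*85) = 1/(104 + 170) = 1/274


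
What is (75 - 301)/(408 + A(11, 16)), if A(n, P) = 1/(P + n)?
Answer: -6102/11017 ≈ -0.55387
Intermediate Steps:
(75 - 301)/(408 + A(11, 16)) = (75 - 301)/(408 + 1/(16 + 11)) = -226/(408 + 1/27) = -226/11017/27 = -226*27/11017 = -6102/11017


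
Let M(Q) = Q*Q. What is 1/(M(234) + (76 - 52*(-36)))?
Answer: 1/56704 ≈ 1.7635e-5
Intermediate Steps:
M(Q) = Q²
1/(M(234) + (76 - 52*(-36))) = 1/(234² + (76 - 52*(-36))) = 1/(54756 + (76 + 1872)) = 1/(54756 + 1948) = 1/56704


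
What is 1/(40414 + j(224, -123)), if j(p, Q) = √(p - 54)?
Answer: 20207/816645613 - √170/1633291226 ≈ 2.4736e-5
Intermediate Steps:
j(p, Q) = √(-54 + p)
1/(40414 + j(224, -123)) = 1/(40414 + √(-54 + 224)) = 1/(40414 + √170)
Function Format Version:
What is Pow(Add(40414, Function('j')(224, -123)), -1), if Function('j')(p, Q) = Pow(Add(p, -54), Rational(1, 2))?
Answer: Add(Rational(20207, 816645613), Mul(Rational(-1, 1633291226), Pow(170, Rational(1, 2)))) ≈ 2.4736e-5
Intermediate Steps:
Function('j')(p, Q) = Pow(Add(-54, p), Rational(1, 2))
Pow(Add(40414, Function('j')(224, -123)), -1) = Pow(Add(40414, Pow(Add(-54, 224), Rational(1, 2))), -1) = Pow(Add(40414, Pow(170, Rational(1, 2))), -1)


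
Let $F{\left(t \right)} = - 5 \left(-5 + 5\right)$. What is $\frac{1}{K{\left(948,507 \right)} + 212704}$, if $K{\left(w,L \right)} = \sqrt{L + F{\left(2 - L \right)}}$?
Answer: $\frac{212704}{45242991109} - \frac{13 \sqrt{3}}{45242991109} \approx 4.7009 \cdot 10^{-6}$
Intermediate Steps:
$F{\left(t \right)} = 0$ ($F{\left(t \right)} = \left(-5\right) 0 = 0$)
$K{\left(w,L \right)} = \sqrt{L}$ ($K{\left(w,L \right)} = \sqrt{L + 0} = \sqrt{L}$)
$\frac{1}{K{\left(948,507 \right)} + 212704} = \frac{1}{\sqrt{507} + 212704} = \frac{1}{13 \sqrt{3} + 212704} = \frac{1}{212704 + 13 \sqrt{3}}$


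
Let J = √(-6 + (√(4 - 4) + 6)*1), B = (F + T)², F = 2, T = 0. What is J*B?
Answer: 0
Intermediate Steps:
B = 4 (B = (2 + 0)² = 2² = 4)
J = 0 (J = √(-6 + (√0 + 6)*1) = √(-6 + (0 + 6)*1) = √(-6 + 6*1) = √(-6 + 6) = √0 = 0)
J*B = 0*4 = 0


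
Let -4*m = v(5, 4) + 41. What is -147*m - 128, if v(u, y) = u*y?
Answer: 8455/4 ≈ 2113.8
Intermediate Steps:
m = -61/4 (m = -(5*4 + 41)/4 = -(20 + 41)/4 = -1/4*61 = -61/4 ≈ -15.250)
-147*m - 128 = -147*(-61/4) - 128 = 8967/4 - 128 = 8455/4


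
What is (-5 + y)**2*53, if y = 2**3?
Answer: 477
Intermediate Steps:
y = 8
(-5 + y)**2*53 = (-5 + 8)**2*53 = 3**2*53 = 9*53 = 477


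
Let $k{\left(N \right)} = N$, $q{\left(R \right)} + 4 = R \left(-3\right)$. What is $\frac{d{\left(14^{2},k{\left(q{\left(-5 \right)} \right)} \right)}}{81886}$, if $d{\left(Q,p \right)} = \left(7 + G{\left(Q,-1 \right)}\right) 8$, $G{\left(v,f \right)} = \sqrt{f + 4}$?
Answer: $\frac{4}{5849} + \frac{4 \sqrt{3}}{40943} \approx 0.00085309$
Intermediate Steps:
$q{\left(R \right)} = -4 - 3 R$ ($q{\left(R \right)} = -4 + R \left(-3\right) = -4 - 3 R$)
$G{\left(v,f \right)} = \sqrt{4 + f}$
$d{\left(Q,p \right)} = 56 + 8 \sqrt{3}$ ($d{\left(Q,p \right)} = \left(7 + \sqrt{4 - 1}\right) 8 = \left(7 + \sqrt{3}\right) 8 = 56 + 8 \sqrt{3}$)
$\frac{d{\left(14^{2},k{\left(q{\left(-5 \right)} \right)} \right)}}{81886} = \frac{56 + 8 \sqrt{3}}{81886} = \left(56 + 8 \sqrt{3}\right) \frac{1}{81886} = \frac{4}{5849} + \frac{4 \sqrt{3}}{40943}$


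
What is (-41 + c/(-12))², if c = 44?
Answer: 17956/9 ≈ 1995.1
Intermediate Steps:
(-41 + c/(-12))² = (-41 + 44/(-12))² = (-41 + 44*(-1/12))² = (-41 - 11/3)² = (-134/3)² = 17956/9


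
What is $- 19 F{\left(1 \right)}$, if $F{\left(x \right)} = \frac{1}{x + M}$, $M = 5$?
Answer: $- \frac{19}{6} \approx -3.1667$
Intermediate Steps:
$F{\left(x \right)} = \frac{1}{5 + x}$ ($F{\left(x \right)} = \frac{1}{x + 5} = \frac{1}{5 + x}$)
$- 19 F{\left(1 \right)} = - \frac{19}{5 + 1} = - \frac{19}{6}$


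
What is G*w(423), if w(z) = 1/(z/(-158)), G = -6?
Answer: 316/141 ≈ 2.2411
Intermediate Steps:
w(z) = -158/z (w(z) = 1/(z*(-1/158)) = 1/(-z/158) = -158/z)
G*w(423) = -(-948)/423 = -6*(-158/423) = 316/141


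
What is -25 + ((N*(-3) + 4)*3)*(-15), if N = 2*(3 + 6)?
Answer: 2225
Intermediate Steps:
N = 18 (N = 2*9 = 18)
-25 + ((N*(-3) + 4)*3)*(-15) = -25 + ((18*(-3) + 4)*3)*(-15) = -25 + ((-54 + 4)*3)*(-15) = -25 - 50*3*(-15) = -25 - 150*(-15) = -25 + 2250 = 2225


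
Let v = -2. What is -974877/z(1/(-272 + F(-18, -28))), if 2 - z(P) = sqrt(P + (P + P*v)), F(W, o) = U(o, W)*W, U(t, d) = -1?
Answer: -974877/2 ≈ -4.8744e+5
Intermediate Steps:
F(W, o) = -W
z(P) = 2 (z(P) = 2 - sqrt(P + (P + P*(-2))) = 2 - sqrt(P + (P - 2*P)) = 2 - sqrt(P - P) = 2 - sqrt(0) = 2 - 1*0 = 2 + 0 = 2)
-974877/z(1/(-272 + F(-18, -28))) = -974877/2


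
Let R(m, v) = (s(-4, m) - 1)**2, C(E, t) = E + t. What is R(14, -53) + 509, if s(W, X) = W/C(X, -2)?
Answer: 4597/9 ≈ 510.78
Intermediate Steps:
s(W, X) = W/(-2 + X) (s(W, X) = W/(X - 2) = W/(-2 + X))
R(m, v) = (-1 - 4/(-2 + m))**2 (R(m, v) = (-4/(-2 + m) - 1)**2 = (-1 - 4/(-2 + m))**2)
R(14, -53) + 509 = (2 + 14)**2/(-2 + 14)**2 + 509 = 16**2/12**2 + 509 = (1/144)*256 + 509 = 16/9 + 509 = 4597/9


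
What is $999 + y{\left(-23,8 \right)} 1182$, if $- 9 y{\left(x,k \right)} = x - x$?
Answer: $999$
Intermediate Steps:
$y{\left(x,k \right)} = 0$ ($y{\left(x,k \right)} = - \frac{x - x}{9} = \left(- \frac{1}{9}\right) 0 = 0$)
$999 + y{\left(-23,8 \right)} 1182 = 999 + 0 \cdot 1182 = 999 + 0 = 999$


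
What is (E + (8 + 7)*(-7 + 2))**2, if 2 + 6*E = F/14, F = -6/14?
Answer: 1962401401/345744 ≈ 5675.9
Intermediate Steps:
F = -3/7 (F = -6*1/14 = -3/7 ≈ -0.42857)
E = -199/588 (E = -1/3 + (-3/7/14)/6 = -1/3 + (-3/7*1/14)/6 = -1/3 + (1/6)*(-3/98) = -1/3 - 1/196 = -199/588 ≈ -0.33844)
(E + (8 + 7)*(-7 + 2))**2 = (-199/588 + (8 + 7)*(-7 + 2))**2 = (-199/588 + 15*(-5))**2 = (-199/588 - 75)**2 = (-44299/588)**2 = 1962401401/345744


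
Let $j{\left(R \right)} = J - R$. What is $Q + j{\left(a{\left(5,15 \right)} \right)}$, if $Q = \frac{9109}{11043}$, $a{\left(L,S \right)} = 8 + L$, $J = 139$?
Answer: $\frac{1400527}{11043} \approx 126.82$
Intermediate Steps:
$j{\left(R \right)} = 139 - R$
$Q = \frac{9109}{11043}$ ($Q = 9109 \cdot \frac{1}{11043} = \frac{9109}{11043} \approx 0.82487$)
$Q + j{\left(a{\left(5,15 \right)} \right)} = \frac{9109}{11043} + \left(139 - \left(8 + 5\right)\right) = \frac{9109}{11043} + \left(139 - 13\right) = \frac{9109}{11043} + 126 = \frac{1400527}{11043}$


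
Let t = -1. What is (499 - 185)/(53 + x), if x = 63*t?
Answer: -157/5 ≈ -31.400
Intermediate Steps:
x = -63 (x = 63*(-1) = -63)
(499 - 185)/(53 + x) = (499 - 185)/(53 - 63) = 314/(-10) = 314*(-⅒) = -157/5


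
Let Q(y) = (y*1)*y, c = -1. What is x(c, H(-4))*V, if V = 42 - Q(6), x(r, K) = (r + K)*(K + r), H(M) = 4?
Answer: 54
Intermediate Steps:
Q(y) = y**2 (Q(y) = y*y = y**2)
x(r, K) = (K + r)**2 (x(r, K) = (K + r)*(K + r) = (K + r)**2)
V = 6 (V = 42 - 1*6**2 = 42 - 1*36 = 42 - 36 = 6)
x(c, H(-4))*V = (4 - 1)**2*6 = 3**2*6 = 9*6 = 54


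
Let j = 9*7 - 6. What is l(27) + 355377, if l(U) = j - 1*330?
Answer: 355104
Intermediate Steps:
j = 57 (j = 63 - 6 = 57)
l(U) = -273 (l(U) = 57 - 1*330 = 57 - 330 = -273)
l(27) + 355377 = -273 + 355377 = 355104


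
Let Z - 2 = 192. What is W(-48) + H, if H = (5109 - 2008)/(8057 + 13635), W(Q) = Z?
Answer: 4211349/21692 ≈ 194.14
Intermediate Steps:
Z = 194 (Z = 2 + 192 = 194)
W(Q) = 194
H = 3101/21692 ≈ 0.14296
W(-48) + H = 194 + 3101/21692 = 4211349/21692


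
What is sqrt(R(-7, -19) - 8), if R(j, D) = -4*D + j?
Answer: sqrt(61) ≈ 7.8102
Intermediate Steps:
R(j, D) = j - 4*D
sqrt(R(-7, -19) - 8) = sqrt((-7 - 4*(-19)) - 8) = sqrt((-7 + 76) - 8) = sqrt(69 - 8) = sqrt(61)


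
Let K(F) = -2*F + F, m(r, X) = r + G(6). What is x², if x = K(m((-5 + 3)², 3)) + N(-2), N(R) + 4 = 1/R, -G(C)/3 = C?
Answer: 361/4 ≈ 90.250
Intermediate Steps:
G(C) = -3*C
N(R) = -4 + 1/R
m(r, X) = -18 + r (m(r, X) = r - 3*6 = r - 18 = -18 + r)
K(F) = -F
x = 19/2 (x = -(-18 + (-5 + 3)²) + (-4 + 1/(-2)) = -(-18 + (-2)²) + (-4 - ½) = -(-18 + 4) - 9/2 = -1*(-14) - 9/2 = 14 - 9/2 = 19/2 ≈ 9.5000)
x² = (19/2)² = 361/4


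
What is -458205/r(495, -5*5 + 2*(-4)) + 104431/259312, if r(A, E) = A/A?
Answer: -118817950529/259312 ≈ -4.5820e+5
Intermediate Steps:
r(A, E) = 1
-458205/r(495, -5*5 + 2*(-4)) + 104431/259312 = -458205/1 + 104431/259312 = -458205*1 + 104431*(1/259312) = -458205 + 104431/259312 = -118817950529/259312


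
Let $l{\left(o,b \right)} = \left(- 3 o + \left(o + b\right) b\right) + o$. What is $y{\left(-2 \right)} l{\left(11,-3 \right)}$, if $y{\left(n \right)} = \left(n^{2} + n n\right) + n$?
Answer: $-276$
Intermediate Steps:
$y{\left(n \right)} = n + 2 n^{2}$ ($y{\left(n \right)} = \left(n^{2} + n^{2}\right) + n = 2 n^{2} + n = n + 2 n^{2}$)
$l{\left(o,b \right)} = - 2 o + b \left(b + o\right)$ ($l{\left(o,b \right)} = \left(- 3 o + \left(b + o\right) b\right) + o = \left(- 3 o + b \left(b + o\right)\right) + o = - 2 o + b \left(b + o\right)$)
$y{\left(-2 \right)} l{\left(11,-3 \right)} = - 2 \left(1 + 2 \left(-2\right)\right) \left(\left(-3\right)^{2} - 22 - 33\right) = - 2 \left(1 - 4\right) \left(9 - 22 - 33\right) = \left(-2\right) \left(-3\right) \left(-46\right) = 6 \left(-46\right) = -276$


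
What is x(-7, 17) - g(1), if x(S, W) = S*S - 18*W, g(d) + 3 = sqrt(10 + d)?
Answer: -254 - sqrt(11) ≈ -257.32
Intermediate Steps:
g(d) = -3 + sqrt(10 + d)
x(S, W) = S**2 - 18*W
x(-7, 17) - g(1) = ((-7)**2 - 18*17) - (-3 + sqrt(10 + 1)) = (49 - 306) - (-3 + sqrt(11)) = -257 + (3 - sqrt(11)) = -254 - sqrt(11)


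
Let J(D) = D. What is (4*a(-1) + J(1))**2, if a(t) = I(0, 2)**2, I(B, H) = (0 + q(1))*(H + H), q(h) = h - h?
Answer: 1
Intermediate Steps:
q(h) = 0
I(B, H) = 0 (I(B, H) = (0 + 0)*(H + H) = 0*(2*H) = 0)
a(t) = 0 (a(t) = 0**2 = 0)
(4*a(-1) + J(1))**2 = (4*0 + 1)**2 = (0 + 1)**2 = 1**2 = 1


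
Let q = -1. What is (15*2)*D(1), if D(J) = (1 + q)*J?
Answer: 0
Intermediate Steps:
D(J) = 0 (D(J) = (1 - 1)*J = 0*J = 0)
(15*2)*D(1) = (15*2)*0 = 30*0 = 0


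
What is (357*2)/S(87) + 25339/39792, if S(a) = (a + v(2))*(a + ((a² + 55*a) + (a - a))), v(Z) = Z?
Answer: 9361664633/14686550736 ≈ 0.63743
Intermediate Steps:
S(a) = (2 + a)*(a² + 56*a) (S(a) = (a + 2)*(a + ((a² + 55*a) + (a - a))) = (2 + a)*(a + ((a² + 55*a) + 0)) = (2 + a)*(a + (a² + 55*a)) = (2 + a)*(a² + 56*a))
(357*2)/S(87) + 25339/39792 = (357*2)/((87*(112 + 87² + 58*87))) + 25339/39792 = 714/((87*(112 + 7569 + 5046))) + 25339*(1/39792) = 714/((87*12727)) + 25339/39792 = 714/1107249 + 25339/39792 = 714*(1/1107249) + 25339/39792 = 238/369083 + 25339/39792 = 9361664633/14686550736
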